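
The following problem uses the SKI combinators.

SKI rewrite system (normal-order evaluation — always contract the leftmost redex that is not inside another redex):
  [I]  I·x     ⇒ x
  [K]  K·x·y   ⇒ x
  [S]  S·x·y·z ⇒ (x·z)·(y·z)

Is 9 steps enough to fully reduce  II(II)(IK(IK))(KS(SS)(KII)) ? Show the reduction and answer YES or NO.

Answer: YES — reaches normal form K in 7 ≤ 9 steps

Derivation:
  start: II(II)(IK(IK))(KS(SS)(KII))
  [1] I(II)(IK(IK))(KS(SS)(KII))
  [2] II(IK(IK))(KS(SS)(KII))
  [3] I(IK(IK))(KS(SS)(KII))
  [4] IK(IK)(KS(SS)(KII))
  [5] K(IK)(KS(SS)(KII))
  [6] IK
  [7] K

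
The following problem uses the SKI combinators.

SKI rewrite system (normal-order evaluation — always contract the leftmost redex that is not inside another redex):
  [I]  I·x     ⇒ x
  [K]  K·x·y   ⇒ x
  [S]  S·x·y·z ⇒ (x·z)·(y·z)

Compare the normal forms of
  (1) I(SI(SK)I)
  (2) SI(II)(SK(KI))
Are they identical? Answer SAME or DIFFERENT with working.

Answer: DIFFERENT — A ⇓ SKI, B ⇓ SK(KI)

Derivation:
Term A:
  start: I(SI(SK)I)
  →1  SI(SK)I
  →2  II(SKI)
  →3  I(SKI)
  →4  SKI

Term B:
  start: SI(II)(SK(KI))
  →1  I(SK(KI))(II(SK(KI)))
  →2  SK(KI)(II(SK(KI)))
  →3  K(II(SK(KI)))(KI(II(SK(KI))))
  →4  II(SK(KI))
  →5  I(SK(KI))
  →6  SK(KI)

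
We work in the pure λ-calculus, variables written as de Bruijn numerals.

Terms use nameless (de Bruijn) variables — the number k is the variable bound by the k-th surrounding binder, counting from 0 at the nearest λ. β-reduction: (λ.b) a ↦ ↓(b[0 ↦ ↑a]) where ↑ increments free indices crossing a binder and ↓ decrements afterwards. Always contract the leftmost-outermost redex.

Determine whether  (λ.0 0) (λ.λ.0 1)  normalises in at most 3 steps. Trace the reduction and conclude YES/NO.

  start: (λ.0 0) (λ.λ.0 1)
  [1] (λ.λ.0 1) (λ.λ.0 1)
  [2] λ.0 (λ.λ.0 1)

Answer: YES — reaches normal form λ.0 (λ.λ.0 1) in 2 ≤ 3 steps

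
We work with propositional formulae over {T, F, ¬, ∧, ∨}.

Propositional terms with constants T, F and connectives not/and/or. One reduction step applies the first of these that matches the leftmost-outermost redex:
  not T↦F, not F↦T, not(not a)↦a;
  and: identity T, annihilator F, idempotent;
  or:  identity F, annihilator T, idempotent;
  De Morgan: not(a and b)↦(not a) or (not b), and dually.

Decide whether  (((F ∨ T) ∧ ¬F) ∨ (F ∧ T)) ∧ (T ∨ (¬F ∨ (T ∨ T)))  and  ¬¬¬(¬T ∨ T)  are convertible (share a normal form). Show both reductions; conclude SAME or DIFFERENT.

Term A:
  start: (((F ∨ T) ∧ ¬F) ∨ (F ∧ T)) ∧ (T ∨ (¬F ∨ (T ∨ T)))
  →1  ((T ∧ ¬F) ∨ (F ∧ T)) ∧ (T ∨ (¬F ∨ (T ∨ T)))
  →2  (¬F ∨ (F ∧ T)) ∧ (T ∨ (¬F ∨ (T ∨ T)))
  →3  (T ∨ (F ∧ T)) ∧ (T ∨ (¬F ∨ (T ∨ T)))
  →4  T ∧ (T ∨ (¬F ∨ (T ∨ T)))
  →5  T ∨ (¬F ∨ (T ∨ T))
  →6  T

Term B:
  start: ¬¬¬(¬T ∨ T)
  →1  ¬(¬T ∨ T)
  →2  ¬¬T ∧ ¬T
  →3  T ∧ ¬T
  →4  ¬T
  →5  F

Answer: DIFFERENT — A ⇓ T, B ⇓ F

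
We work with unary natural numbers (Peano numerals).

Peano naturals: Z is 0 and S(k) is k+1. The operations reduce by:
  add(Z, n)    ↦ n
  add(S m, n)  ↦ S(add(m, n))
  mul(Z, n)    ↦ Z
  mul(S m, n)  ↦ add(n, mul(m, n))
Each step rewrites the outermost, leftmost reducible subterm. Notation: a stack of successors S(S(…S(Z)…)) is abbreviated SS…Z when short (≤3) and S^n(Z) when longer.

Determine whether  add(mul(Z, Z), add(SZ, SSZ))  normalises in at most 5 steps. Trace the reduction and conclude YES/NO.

  start: add(mul(Z, Z), add(SZ, SSZ))
  →1  add(Z, add(SZ, SSZ))
  →2  add(SZ, SSZ)
  →3  S(add(Z, SSZ))
  →4  SSSZ

Answer: YES — reaches normal form SSSZ in 4 ≤ 5 steps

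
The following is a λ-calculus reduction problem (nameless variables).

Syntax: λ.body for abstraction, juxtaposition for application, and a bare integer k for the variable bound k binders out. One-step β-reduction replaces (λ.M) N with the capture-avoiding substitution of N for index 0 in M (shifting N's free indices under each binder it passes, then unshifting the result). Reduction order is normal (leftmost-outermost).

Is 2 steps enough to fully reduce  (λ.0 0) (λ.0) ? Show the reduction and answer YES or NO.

Answer: YES — reaches normal form λ.0 in 2 ≤ 2 steps

Working:
  start: (λ.0 0) (λ.0)
  →1  (λ.0) (λ.0)
  →2  λ.0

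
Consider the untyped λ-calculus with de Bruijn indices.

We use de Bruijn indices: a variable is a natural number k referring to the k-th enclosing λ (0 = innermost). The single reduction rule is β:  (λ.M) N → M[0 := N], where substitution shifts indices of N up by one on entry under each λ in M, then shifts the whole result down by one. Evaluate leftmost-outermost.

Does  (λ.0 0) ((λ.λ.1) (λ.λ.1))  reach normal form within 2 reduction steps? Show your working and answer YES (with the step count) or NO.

Answer: NO — after 2 steps the term is (λ.λ.λ.1) ((λ.λ.1) (λ.λ.1)), not yet normal

Working:
  start: (λ.0 0) ((λ.λ.1) (λ.λ.1))
  [1] (λ.λ.1) (λ.λ.1) ((λ.λ.1) (λ.λ.1))
  [2] (λ.λ.λ.1) ((λ.λ.1) (λ.λ.1))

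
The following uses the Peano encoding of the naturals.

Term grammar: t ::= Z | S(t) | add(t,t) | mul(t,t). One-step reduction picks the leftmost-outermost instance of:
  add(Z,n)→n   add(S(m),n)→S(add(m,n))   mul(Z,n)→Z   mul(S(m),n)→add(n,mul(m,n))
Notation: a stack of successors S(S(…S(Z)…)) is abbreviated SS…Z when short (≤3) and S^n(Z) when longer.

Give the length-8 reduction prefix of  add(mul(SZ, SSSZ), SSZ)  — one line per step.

Answer: after 8 steps: S(S(S(add(mul(Z, SSSZ), SSZ))))

Reduction:
  start: add(mul(SZ, SSSZ), SSZ)
  step 1: add(add(SSSZ, mul(Z, SSSZ)), SSZ)
  step 2: add(S(add(SSZ, mul(Z, SSSZ))), SSZ)
  step 3: S(add(add(SSZ, mul(Z, SSSZ)), SSZ))
  step 4: S(add(S(add(SZ, mul(Z, SSSZ))), SSZ))
  step 5: S(S(add(add(SZ, mul(Z, SSSZ)), SSZ)))
  step 6: S(S(add(S(add(Z, mul(Z, SSSZ))), SSZ)))
  step 7: S(S(S(add(add(Z, mul(Z, SSSZ)), SSZ))))
  step 8: S(S(S(add(mul(Z, SSSZ), SSZ))))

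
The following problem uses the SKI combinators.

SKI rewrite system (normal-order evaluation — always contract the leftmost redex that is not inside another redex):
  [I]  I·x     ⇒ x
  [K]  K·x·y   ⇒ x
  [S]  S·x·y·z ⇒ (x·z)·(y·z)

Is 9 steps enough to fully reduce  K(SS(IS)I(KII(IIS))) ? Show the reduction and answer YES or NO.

Answer: NO — after 9 steps the term is K(S(SI(I(IIS)))), not yet normal

Working:
  start: K(SS(IS)I(KII(IIS)))
  [1] K(SI(ISI)(KII(IIS)))
  [2] K(I(KII(IIS))(ISI(KII(IIS))))
  [3] K(KII(IIS)(ISI(KII(IIS))))
  [4] K(I(IIS)(ISI(KII(IIS))))
  [5] K(IIS(ISI(KII(IIS))))
  [6] K(IS(ISI(KII(IIS))))
  [7] K(S(ISI(KII(IIS))))
  [8] K(S(SI(KII(IIS))))
  [9] K(S(SI(I(IIS))))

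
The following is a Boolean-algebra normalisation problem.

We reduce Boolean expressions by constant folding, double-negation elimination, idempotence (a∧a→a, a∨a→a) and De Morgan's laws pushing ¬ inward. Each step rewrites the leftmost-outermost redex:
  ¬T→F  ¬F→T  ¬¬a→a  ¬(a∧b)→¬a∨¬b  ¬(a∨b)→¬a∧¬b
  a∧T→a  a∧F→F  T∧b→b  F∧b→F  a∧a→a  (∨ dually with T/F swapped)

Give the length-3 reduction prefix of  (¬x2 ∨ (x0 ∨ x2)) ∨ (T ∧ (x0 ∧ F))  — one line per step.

  start: (¬x2 ∨ (x0 ∨ x2)) ∨ (T ∧ (x0 ∧ F))
  step 1: (¬x2 ∨ (x0 ∨ x2)) ∨ (x0 ∧ F)
  step 2: (¬x2 ∨ (x0 ∨ x2)) ∨ F
  step 3: ¬x2 ∨ (x0 ∨ x2)

Answer: after 3 steps: ¬x2 ∨ (x0 ∨ x2)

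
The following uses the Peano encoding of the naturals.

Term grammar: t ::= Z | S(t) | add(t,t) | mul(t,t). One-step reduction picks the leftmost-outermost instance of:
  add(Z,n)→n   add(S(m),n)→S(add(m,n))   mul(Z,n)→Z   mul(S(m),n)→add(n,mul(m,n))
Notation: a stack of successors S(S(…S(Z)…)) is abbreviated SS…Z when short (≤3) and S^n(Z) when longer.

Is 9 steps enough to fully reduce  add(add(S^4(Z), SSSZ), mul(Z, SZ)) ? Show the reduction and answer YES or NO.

Answer: NO — after 9 steps the term is S(S(S(S(add(SSSZ, mul(Z, SZ)))))), not yet normal

Derivation:
  start: add(add(S^4(Z), SSSZ), mul(Z, SZ))
  →1  add(S(add(SSSZ, SSSZ)), mul(Z, SZ))
  →2  S(add(add(SSSZ, SSSZ), mul(Z, SZ)))
  →3  S(add(S(add(SSZ, SSSZ)), mul(Z, SZ)))
  →4  S(S(add(add(SSZ, SSSZ), mul(Z, SZ))))
  →5  S(S(add(S(add(SZ, SSSZ)), mul(Z, SZ))))
  →6  S(S(S(add(add(SZ, SSSZ), mul(Z, SZ)))))
  →7  S(S(S(add(S(add(Z, SSSZ)), mul(Z, SZ)))))
  →8  S(S(S(S(add(add(Z, SSSZ), mul(Z, SZ))))))
  →9  S(S(S(S(add(SSSZ, mul(Z, SZ))))))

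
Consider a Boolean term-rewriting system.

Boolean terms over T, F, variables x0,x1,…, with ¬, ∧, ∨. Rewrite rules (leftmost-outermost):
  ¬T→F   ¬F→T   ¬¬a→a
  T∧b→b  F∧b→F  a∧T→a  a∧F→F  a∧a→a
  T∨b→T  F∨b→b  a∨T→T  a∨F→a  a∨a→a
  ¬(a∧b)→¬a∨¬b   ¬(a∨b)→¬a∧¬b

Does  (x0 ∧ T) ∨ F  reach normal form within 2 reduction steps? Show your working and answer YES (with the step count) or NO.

Answer: YES — reaches normal form x0 in 2 ≤ 2 steps

Reduction:
  start: (x0 ∧ T) ∨ F
  →1  x0 ∧ T
  →2  x0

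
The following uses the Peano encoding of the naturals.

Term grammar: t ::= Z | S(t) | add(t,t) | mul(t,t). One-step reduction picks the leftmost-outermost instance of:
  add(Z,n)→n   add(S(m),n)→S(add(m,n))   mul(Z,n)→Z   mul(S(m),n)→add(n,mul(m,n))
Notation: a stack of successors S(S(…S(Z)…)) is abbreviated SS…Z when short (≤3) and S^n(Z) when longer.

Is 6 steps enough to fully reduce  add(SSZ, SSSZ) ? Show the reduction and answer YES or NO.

  start: add(SSZ, SSSZ)
  →1  S(add(SZ, SSSZ))
  →2  S(S(add(Z, SSSZ)))
  →3  S^5(Z)

Answer: YES — reaches normal form S^5(Z) in 3 ≤ 6 steps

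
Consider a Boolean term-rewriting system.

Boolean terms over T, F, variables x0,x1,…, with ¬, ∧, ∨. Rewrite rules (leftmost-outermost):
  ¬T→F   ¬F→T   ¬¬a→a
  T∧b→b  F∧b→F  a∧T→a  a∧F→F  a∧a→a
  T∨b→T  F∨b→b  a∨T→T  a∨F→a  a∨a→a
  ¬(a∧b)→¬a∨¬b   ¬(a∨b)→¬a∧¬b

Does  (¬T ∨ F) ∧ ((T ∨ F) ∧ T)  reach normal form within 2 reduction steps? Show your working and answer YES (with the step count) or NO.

  start: (¬T ∨ F) ∧ ((T ∨ F) ∧ T)
  step 1: ¬T ∧ ((T ∨ F) ∧ T)
  step 2: F ∧ ((T ∨ F) ∧ T)

Answer: NO — after 2 steps the term is F ∧ ((T ∨ F) ∧ T), not yet normal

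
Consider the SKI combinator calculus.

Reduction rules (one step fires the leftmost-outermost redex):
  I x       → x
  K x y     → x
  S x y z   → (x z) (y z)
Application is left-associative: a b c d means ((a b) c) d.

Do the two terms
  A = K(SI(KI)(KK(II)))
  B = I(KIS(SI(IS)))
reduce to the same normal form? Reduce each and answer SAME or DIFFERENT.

Answer: DIFFERENT — A ⇓ K(KI), B ⇓ SIS

Working:
Term A:
  start: K(SI(KI)(KK(II)))
  →1  K(I(KK(II))(KI(KK(II))))
  →2  K(KK(II)(KI(KK(II))))
  →3  K(K(KI(KK(II))))
  →4  K(KI)

Term B:
  start: I(KIS(SI(IS)))
  →1  KIS(SI(IS))
  →2  I(SI(IS))
  →3  SI(IS)
  →4  SIS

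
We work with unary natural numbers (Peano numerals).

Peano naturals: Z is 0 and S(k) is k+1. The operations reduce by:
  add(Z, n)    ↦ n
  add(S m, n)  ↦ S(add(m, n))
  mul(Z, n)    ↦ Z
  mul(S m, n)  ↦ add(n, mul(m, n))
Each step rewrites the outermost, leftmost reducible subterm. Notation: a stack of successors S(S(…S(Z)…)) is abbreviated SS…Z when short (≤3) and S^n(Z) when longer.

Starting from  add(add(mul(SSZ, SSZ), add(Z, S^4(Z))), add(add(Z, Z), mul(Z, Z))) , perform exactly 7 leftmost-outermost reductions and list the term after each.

  start: add(add(mul(SSZ, SSZ), add(Z, S^4(Z))), add(add(Z, Z), mul(Z, Z)))
  step 1: add(add(add(SSZ, mul(SZ, SSZ)), add(Z, S^4(Z))), add(add(Z, Z), mul(Z, Z)))
  step 2: add(add(S(add(SZ, mul(SZ, SSZ))), add(Z, S^4(Z))), add(add(Z, Z), mul(Z, Z)))
  step 3: add(S(add(add(SZ, mul(SZ, SSZ)), add(Z, S^4(Z)))), add(add(Z, Z), mul(Z, Z)))
  step 4: S(add(add(add(SZ, mul(SZ, SSZ)), add(Z, S^4(Z))), add(add(Z, Z), mul(Z, Z))))
  step 5: S(add(add(S(add(Z, mul(SZ, SSZ))), add(Z, S^4(Z))), add(add(Z, Z), mul(Z, Z))))
  step 6: S(add(S(add(add(Z, mul(SZ, SSZ)), add(Z, S^4(Z)))), add(add(Z, Z), mul(Z, Z))))
  step 7: S(S(add(add(add(Z, mul(SZ, SSZ)), add(Z, S^4(Z))), add(add(Z, Z), mul(Z, Z)))))

Answer: after 7 steps: S(S(add(add(add(Z, mul(SZ, SSZ)), add(Z, S^4(Z))), add(add(Z, Z), mul(Z, Z)))))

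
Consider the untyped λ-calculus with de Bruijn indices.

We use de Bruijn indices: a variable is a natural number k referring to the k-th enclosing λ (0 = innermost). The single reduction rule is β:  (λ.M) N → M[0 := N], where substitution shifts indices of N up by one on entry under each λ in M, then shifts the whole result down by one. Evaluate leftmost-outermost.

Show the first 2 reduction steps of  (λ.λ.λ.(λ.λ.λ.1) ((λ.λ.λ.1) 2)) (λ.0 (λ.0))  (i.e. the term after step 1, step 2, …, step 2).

Answer: after 2 steps: λ.λ.λ.λ.1

Reduction:
  start: (λ.λ.λ.(λ.λ.λ.1) ((λ.λ.λ.1) 2)) (λ.0 (λ.0))
  step 1: λ.λ.(λ.λ.λ.1) ((λ.λ.λ.1) (λ.0 (λ.0)))
  step 2: λ.λ.λ.λ.1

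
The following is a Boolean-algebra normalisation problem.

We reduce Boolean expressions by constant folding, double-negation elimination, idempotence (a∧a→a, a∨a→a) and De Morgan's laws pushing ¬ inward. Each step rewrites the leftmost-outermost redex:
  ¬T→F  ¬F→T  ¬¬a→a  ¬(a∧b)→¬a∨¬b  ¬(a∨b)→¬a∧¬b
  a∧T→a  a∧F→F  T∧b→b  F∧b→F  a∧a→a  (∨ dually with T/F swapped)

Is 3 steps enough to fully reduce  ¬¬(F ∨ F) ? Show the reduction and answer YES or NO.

Answer: YES — reaches normal form F in 2 ≤ 3 steps

Reduction:
  start: ¬¬(F ∨ F)
  step 1: F ∨ F
  step 2: F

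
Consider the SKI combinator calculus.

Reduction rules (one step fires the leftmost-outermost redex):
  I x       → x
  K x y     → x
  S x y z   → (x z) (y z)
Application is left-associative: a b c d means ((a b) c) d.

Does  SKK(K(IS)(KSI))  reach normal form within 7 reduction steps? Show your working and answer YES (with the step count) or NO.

  start: SKK(K(IS)(KSI))
  [1] K(K(IS)(KSI))(K(K(IS)(KSI)))
  [2] K(IS)(KSI)
  [3] IS
  [4] S

Answer: YES — reaches normal form S in 4 ≤ 7 steps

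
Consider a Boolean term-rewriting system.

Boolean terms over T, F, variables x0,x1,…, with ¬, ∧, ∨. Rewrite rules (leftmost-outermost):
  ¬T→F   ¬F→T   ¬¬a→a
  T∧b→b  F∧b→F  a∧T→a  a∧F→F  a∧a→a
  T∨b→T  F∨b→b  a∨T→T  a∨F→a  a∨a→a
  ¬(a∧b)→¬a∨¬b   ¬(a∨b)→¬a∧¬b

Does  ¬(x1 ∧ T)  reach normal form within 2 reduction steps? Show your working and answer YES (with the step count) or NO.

Answer: NO — after 2 steps the term is ¬x1 ∨ F, not yet normal

Derivation:
  start: ¬(x1 ∧ T)
  step 1: ¬x1 ∨ ¬T
  step 2: ¬x1 ∨ F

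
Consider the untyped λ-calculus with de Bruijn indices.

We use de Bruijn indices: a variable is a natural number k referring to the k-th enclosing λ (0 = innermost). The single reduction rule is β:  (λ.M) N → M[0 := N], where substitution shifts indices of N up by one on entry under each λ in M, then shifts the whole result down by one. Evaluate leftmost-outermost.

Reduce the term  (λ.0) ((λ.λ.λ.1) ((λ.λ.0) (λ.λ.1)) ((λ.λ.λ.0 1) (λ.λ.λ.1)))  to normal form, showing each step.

  start: (λ.0) ((λ.λ.λ.1) ((λ.λ.0) (λ.λ.1)) ((λ.λ.λ.0 1) (λ.λ.λ.1)))
  →1  (λ.λ.λ.1) ((λ.λ.0) (λ.λ.1)) ((λ.λ.λ.0 1) (λ.λ.λ.1))
  →2  (λ.λ.1) ((λ.λ.λ.0 1) (λ.λ.λ.1))
  →3  λ.(λ.λ.λ.0 1) (λ.λ.λ.1)
  →4  λ.λ.λ.0 1

Answer: normal form = λ.λ.λ.0 1  (in 4 steps)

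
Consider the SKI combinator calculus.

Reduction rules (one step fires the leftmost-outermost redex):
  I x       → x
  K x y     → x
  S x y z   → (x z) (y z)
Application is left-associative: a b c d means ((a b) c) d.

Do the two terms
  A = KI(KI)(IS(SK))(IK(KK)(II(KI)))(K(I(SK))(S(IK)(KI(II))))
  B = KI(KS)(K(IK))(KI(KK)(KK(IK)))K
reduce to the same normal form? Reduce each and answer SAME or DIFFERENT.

Term A:
  start: KI(KI)(IS(SK))(IK(KK)(II(KI)))(K(I(SK))(S(IK)(KI(II))))
  step 1: I(IS(SK))(IK(KK)(II(KI)))(K(I(SK))(S(IK)(KI(II))))
  step 2: IS(SK)(IK(KK)(II(KI)))(K(I(SK))(S(IK)(KI(II))))
  step 3: S(SK)(IK(KK)(II(KI)))(K(I(SK))(S(IK)(KI(II))))
  step 4: SK(K(I(SK))(S(IK)(KI(II))))(IK(KK)(II(KI))(K(I(SK))(S(IK)(KI(II)))))
  step 5: K(IK(KK)(II(KI))(K(I(SK))(S(IK)(KI(II)))))(K(I(SK))(S(IK)(KI(II)))(IK(KK)(II(KI))(K(I(SK))(S(IK)(KI(II))))))
  step 6: IK(KK)(II(KI))(K(I(SK))(S(IK)(KI(II))))
  step 7: K(KK)(II(KI))(K(I(SK))(S(IK)(KI(II))))
  step 8: KK(K(I(SK))(S(IK)(KI(II))))
  step 9: K

Term B:
  start: KI(KS)(K(IK))(KI(KK)(KK(IK)))K
  step 1: I(K(IK))(KI(KK)(KK(IK)))K
  step 2: K(IK)(KI(KK)(KK(IK)))K
  step 3: IKK
  step 4: KK

Answer: DIFFERENT — A ⇓ K, B ⇓ KK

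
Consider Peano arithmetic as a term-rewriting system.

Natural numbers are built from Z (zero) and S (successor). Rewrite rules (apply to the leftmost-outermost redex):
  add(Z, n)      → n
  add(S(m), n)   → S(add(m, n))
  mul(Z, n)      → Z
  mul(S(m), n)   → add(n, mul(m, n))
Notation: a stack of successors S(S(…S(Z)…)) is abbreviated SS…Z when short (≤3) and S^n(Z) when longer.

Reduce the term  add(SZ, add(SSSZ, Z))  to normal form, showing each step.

  start: add(SZ, add(SSSZ, Z))
  step 1: S(add(Z, add(SSSZ, Z)))
  step 2: S(add(SSSZ, Z))
  step 3: S(S(add(SSZ, Z)))
  step 4: S(S(S(add(SZ, Z))))
  step 5: S(S(S(S(add(Z, Z)))))
  step 6: S^4(Z)

Answer: normal form = S^4(Z)  (in 6 steps)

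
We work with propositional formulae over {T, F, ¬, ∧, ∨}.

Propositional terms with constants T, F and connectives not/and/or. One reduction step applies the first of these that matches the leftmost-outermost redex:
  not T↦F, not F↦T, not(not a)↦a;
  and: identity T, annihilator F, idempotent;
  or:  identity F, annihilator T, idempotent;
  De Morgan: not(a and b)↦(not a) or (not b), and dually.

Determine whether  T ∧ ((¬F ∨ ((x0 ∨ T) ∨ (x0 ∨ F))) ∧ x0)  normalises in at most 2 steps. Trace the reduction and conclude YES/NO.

  start: T ∧ ((¬F ∨ ((x0 ∨ T) ∨ (x0 ∨ F))) ∧ x0)
  step 1: (¬F ∨ ((x0 ∨ T) ∨ (x0 ∨ F))) ∧ x0
  step 2: (T ∨ ((x0 ∨ T) ∨ (x0 ∨ F))) ∧ x0

Answer: NO — after 2 steps the term is (T ∨ ((x0 ∨ T) ∨ (x0 ∨ F))) ∧ x0, not yet normal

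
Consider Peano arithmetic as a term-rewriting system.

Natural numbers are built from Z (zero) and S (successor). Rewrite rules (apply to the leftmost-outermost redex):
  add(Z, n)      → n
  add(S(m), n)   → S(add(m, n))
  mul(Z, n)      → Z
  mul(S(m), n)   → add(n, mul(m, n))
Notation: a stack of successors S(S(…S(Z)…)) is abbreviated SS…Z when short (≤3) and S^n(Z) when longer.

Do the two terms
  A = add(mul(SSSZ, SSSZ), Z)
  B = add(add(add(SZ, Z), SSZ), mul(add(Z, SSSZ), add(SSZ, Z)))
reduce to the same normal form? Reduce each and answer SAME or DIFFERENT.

Answer: SAME — A ⇓ S^9(Z), B ⇓ S^9(Z)

Derivation:
Term A:
  start: add(mul(SSSZ, SSSZ), Z)
  [1] add(add(SSSZ, mul(SSZ, SSSZ)), Z)
  [2] add(S(add(SSZ, mul(SSZ, SSSZ))), Z)
  [3] S(add(add(SSZ, mul(SSZ, SSSZ)), Z))
  [4] S(add(S(add(SZ, mul(SSZ, SSSZ))), Z))
  [5] S(S(add(add(SZ, mul(SSZ, SSSZ)), Z)))
  [6] S(S(add(S(add(Z, mul(SSZ, SSSZ))), Z)))
  [7] S(S(S(add(add(Z, mul(SSZ, SSSZ)), Z))))
  [8] S(S(S(add(mul(SSZ, SSSZ), Z))))
  [9] S(S(S(add(add(SSSZ, mul(SZ, SSSZ)), Z))))
  [10] S(S(S(add(S(add(SSZ, mul(SZ, SSSZ))), Z))))
  [11] S(S(S(S(add(add(SSZ, mul(SZ, SSSZ)), Z)))))
  [12] S(S(S(S(add(S(add(SZ, mul(SZ, SSSZ))), Z)))))
  [13] S(S(S(S(S(add(add(SZ, mul(SZ, SSSZ)), Z))))))
  [14] S(S(S(S(S(add(S(add(Z, mul(SZ, SSSZ))), Z))))))
  [15] S(S(S(S(S(S(add(add(Z, mul(SZ, SSSZ)), Z)))))))
  [16] S(S(S(S(S(S(add(mul(SZ, SSSZ), Z)))))))
  [17] S(S(S(S(S(S(add(add(SSSZ, mul(Z, SSSZ)), Z)))))))
  [18] S(S(S(S(S(S(add(S(add(SSZ, mul(Z, SSSZ))), Z)))))))
  [19] S(S(S(S(S(S(S(add(add(SSZ, mul(Z, SSSZ)), Z))))))))
  [20] S(S(S(S(S(S(S(add(S(add(SZ, mul(Z, SSSZ))), Z))))))))
  [21] S(S(S(S(S(S(S(S(add(add(SZ, mul(Z, SSSZ)), Z)))))))))
  [22] S(S(S(S(S(S(S(S(add(S(add(Z, mul(Z, SSSZ))), Z)))))))))
  [23] S(S(S(S(S(S(S(S(S(add(add(Z, mul(Z, SSSZ)), Z))))))))))
  [24] S(S(S(S(S(S(S(S(S(add(mul(Z, SSSZ), Z))))))))))
  [25] S(S(S(S(S(S(S(S(S(add(Z, Z))))))))))
  [26] S^9(Z)

Term B:
  start: add(add(add(SZ, Z), SSZ), mul(add(Z, SSSZ), add(SSZ, Z)))
  [1] add(add(S(add(Z, Z)), SSZ), mul(add(Z, SSSZ), add(SSZ, Z)))
  [2] add(S(add(add(Z, Z), SSZ)), mul(add(Z, SSSZ), add(SSZ, Z)))
  [3] S(add(add(add(Z, Z), SSZ), mul(add(Z, SSSZ), add(SSZ, Z))))
  [4] S(add(add(Z, SSZ), mul(add(Z, SSSZ), add(SSZ, Z))))
  [5] S(add(SSZ, mul(add(Z, SSSZ), add(SSZ, Z))))
  [6] S(S(add(SZ, mul(add(Z, SSSZ), add(SSZ, Z)))))
  [7] S(S(S(add(Z, mul(add(Z, SSSZ), add(SSZ, Z))))))
  [8] S(S(S(mul(add(Z, SSSZ), add(SSZ, Z)))))
  [9] S(S(S(mul(SSSZ, add(SSZ, Z)))))
  [10] S(S(S(add(add(SSZ, Z), mul(SSZ, add(SSZ, Z))))))
  [11] S(S(S(add(S(add(SZ, Z)), mul(SSZ, add(SSZ, Z))))))
  [12] S(S(S(S(add(add(SZ, Z), mul(SSZ, add(SSZ, Z)))))))
  [13] S(S(S(S(add(S(add(Z, Z)), mul(SSZ, add(SSZ, Z)))))))
  [14] S(S(S(S(S(add(add(Z, Z), mul(SSZ, add(SSZ, Z))))))))
  [15] S(S(S(S(S(add(Z, mul(SSZ, add(SSZ, Z))))))))
  [16] S(S(S(S(S(mul(SSZ, add(SSZ, Z)))))))
  [17] S(S(S(S(S(add(add(SSZ, Z), mul(SZ, add(SSZ, Z))))))))
  [18] S(S(S(S(S(add(S(add(SZ, Z)), mul(SZ, add(SSZ, Z))))))))
  [19] S(S(S(S(S(S(add(add(SZ, Z), mul(SZ, add(SSZ, Z)))))))))
  [20] S(S(S(S(S(S(add(S(add(Z, Z)), mul(SZ, add(SSZ, Z)))))))))
  [21] S(S(S(S(S(S(S(add(add(Z, Z), mul(SZ, add(SSZ, Z))))))))))
  [22] S(S(S(S(S(S(S(add(Z, mul(SZ, add(SSZ, Z))))))))))
  [23] S(S(S(S(S(S(S(mul(SZ, add(SSZ, Z)))))))))
  [24] S(S(S(S(S(S(S(add(add(SSZ, Z), mul(Z, add(SSZ, Z))))))))))
  [25] S(S(S(S(S(S(S(add(S(add(SZ, Z)), mul(Z, add(SSZ, Z))))))))))
  [26] S(S(S(S(S(S(S(S(add(add(SZ, Z), mul(Z, add(SSZ, Z)))))))))))
  [27] S(S(S(S(S(S(S(S(add(S(add(Z, Z)), mul(Z, add(SSZ, Z)))))))))))
  [28] S(S(S(S(S(S(S(S(S(add(add(Z, Z), mul(Z, add(SSZ, Z))))))))))))
  [29] S(S(S(S(S(S(S(S(S(add(Z, mul(Z, add(SSZ, Z))))))))))))
  [30] S(S(S(S(S(S(S(S(S(mul(Z, add(SSZ, Z)))))))))))
  [31] S^9(Z)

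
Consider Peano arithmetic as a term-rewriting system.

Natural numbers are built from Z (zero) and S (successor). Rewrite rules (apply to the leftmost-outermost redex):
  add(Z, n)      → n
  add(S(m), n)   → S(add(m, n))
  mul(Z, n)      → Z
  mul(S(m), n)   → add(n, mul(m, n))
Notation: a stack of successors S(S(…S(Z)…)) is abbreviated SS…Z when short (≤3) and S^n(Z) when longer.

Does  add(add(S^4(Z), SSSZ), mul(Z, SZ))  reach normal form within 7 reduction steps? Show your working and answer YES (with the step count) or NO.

  start: add(add(S^4(Z), SSSZ), mul(Z, SZ))
  [1] add(S(add(SSSZ, SSSZ)), mul(Z, SZ))
  [2] S(add(add(SSSZ, SSSZ), mul(Z, SZ)))
  [3] S(add(S(add(SSZ, SSSZ)), mul(Z, SZ)))
  [4] S(S(add(add(SSZ, SSSZ), mul(Z, SZ))))
  [5] S(S(add(S(add(SZ, SSSZ)), mul(Z, SZ))))
  [6] S(S(S(add(add(SZ, SSSZ), mul(Z, SZ)))))
  [7] S(S(S(add(S(add(Z, SSSZ)), mul(Z, SZ)))))

Answer: NO — after 7 steps the term is S(S(S(add(S(add(Z, SSSZ)), mul(Z, SZ))))), not yet normal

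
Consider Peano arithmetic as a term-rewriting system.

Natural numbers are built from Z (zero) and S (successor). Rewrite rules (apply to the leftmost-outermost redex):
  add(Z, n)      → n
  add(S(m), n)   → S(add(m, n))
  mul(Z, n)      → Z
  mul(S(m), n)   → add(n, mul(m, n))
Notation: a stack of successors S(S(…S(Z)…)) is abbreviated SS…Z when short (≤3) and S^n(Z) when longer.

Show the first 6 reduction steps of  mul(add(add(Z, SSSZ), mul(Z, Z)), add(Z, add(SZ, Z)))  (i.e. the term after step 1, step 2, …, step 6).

Answer: after 6 steps: S(add(add(Z, Z), mul(add(SSZ, mul(Z, Z)), add(Z, add(SZ, Z)))))

Derivation:
  start: mul(add(add(Z, SSSZ), mul(Z, Z)), add(Z, add(SZ, Z)))
  [1] mul(add(SSSZ, mul(Z, Z)), add(Z, add(SZ, Z)))
  [2] mul(S(add(SSZ, mul(Z, Z))), add(Z, add(SZ, Z)))
  [3] add(add(Z, add(SZ, Z)), mul(add(SSZ, mul(Z, Z)), add(Z, add(SZ, Z))))
  [4] add(add(SZ, Z), mul(add(SSZ, mul(Z, Z)), add(Z, add(SZ, Z))))
  [5] add(S(add(Z, Z)), mul(add(SSZ, mul(Z, Z)), add(Z, add(SZ, Z))))
  [6] S(add(add(Z, Z), mul(add(SSZ, mul(Z, Z)), add(Z, add(SZ, Z)))))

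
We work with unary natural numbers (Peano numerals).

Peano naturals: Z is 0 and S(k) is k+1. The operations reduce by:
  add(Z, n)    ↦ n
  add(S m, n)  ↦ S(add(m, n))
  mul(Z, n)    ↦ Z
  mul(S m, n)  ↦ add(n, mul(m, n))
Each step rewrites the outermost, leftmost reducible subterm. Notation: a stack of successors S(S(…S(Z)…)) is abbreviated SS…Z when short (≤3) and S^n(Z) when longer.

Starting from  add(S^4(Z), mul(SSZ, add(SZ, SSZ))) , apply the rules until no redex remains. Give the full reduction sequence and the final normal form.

  start: add(S^4(Z), mul(SSZ, add(SZ, SSZ)))
  [1] S(add(SSSZ, mul(SSZ, add(SZ, SSZ))))
  [2] S(S(add(SSZ, mul(SSZ, add(SZ, SSZ)))))
  [3] S(S(S(add(SZ, mul(SSZ, add(SZ, SSZ))))))
  [4] S(S(S(S(add(Z, mul(SSZ, add(SZ, SSZ)))))))
  [5] S(S(S(S(mul(SSZ, add(SZ, SSZ))))))
  [6] S(S(S(S(add(add(SZ, SSZ), mul(SZ, add(SZ, SSZ)))))))
  [7] S(S(S(S(add(S(add(Z, SSZ)), mul(SZ, add(SZ, SSZ)))))))
  [8] S(S(S(S(S(add(add(Z, SSZ), mul(SZ, add(SZ, SSZ))))))))
  [9] S(S(S(S(S(add(SSZ, mul(SZ, add(SZ, SSZ))))))))
  [10] S(S(S(S(S(S(add(SZ, mul(SZ, add(SZ, SSZ)))))))))
  [11] S(S(S(S(S(S(S(add(Z, mul(SZ, add(SZ, SSZ))))))))))
  [12] S(S(S(S(S(S(S(mul(SZ, add(SZ, SSZ)))))))))
  [13] S(S(S(S(S(S(S(add(add(SZ, SSZ), mul(Z, add(SZ, SSZ))))))))))
  [14] S(S(S(S(S(S(S(add(S(add(Z, SSZ)), mul(Z, add(SZ, SSZ))))))))))
  [15] S(S(S(S(S(S(S(S(add(add(Z, SSZ), mul(Z, add(SZ, SSZ)))))))))))
  [16] S(S(S(S(S(S(S(S(add(SSZ, mul(Z, add(SZ, SSZ)))))))))))
  [17] S(S(S(S(S(S(S(S(S(add(SZ, mul(Z, add(SZ, SSZ))))))))))))
  [18] S(S(S(S(S(S(S(S(S(S(add(Z, mul(Z, add(SZ, SSZ)))))))))))))
  [19] S(S(S(S(S(S(S(S(S(S(mul(Z, add(SZ, SSZ))))))))))))
  [20] S^10(Z)

Answer: normal form = S^10(Z)  (in 20 steps)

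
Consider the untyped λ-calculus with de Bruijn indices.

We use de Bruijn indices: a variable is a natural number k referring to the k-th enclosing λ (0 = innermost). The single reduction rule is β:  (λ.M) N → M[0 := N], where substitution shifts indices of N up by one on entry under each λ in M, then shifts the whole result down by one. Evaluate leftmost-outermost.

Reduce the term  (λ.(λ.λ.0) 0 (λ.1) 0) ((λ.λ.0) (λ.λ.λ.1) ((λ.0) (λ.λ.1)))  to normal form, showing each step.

Answer: normal form = λ.λ.1  (in 7 steps)

Working:
  start: (λ.(λ.λ.0) 0 (λ.1) 0) ((λ.λ.0) (λ.λ.λ.1) ((λ.0) (λ.λ.1)))
  →1  (λ.λ.0) ((λ.λ.0) (λ.λ.λ.1) ((λ.0) (λ.λ.1))) (λ.(λ.λ.0) (λ.λ.λ.1) ((λ.0) (λ.λ.1))) ((λ.λ.0) (λ.λ.λ.1) ((λ.0) (λ.λ.1)))
  →2  (λ.0) (λ.(λ.λ.0) (λ.λ.λ.1) ((λ.0) (λ.λ.1))) ((λ.λ.0) (λ.λ.λ.1) ((λ.0) (λ.λ.1)))
  →3  (λ.(λ.λ.0) (λ.λ.λ.1) ((λ.0) (λ.λ.1))) ((λ.λ.0) (λ.λ.λ.1) ((λ.0) (λ.λ.1)))
  →4  (λ.λ.0) (λ.λ.λ.1) ((λ.0) (λ.λ.1))
  →5  (λ.0) ((λ.0) (λ.λ.1))
  →6  (λ.0) (λ.λ.1)
  →7  λ.λ.1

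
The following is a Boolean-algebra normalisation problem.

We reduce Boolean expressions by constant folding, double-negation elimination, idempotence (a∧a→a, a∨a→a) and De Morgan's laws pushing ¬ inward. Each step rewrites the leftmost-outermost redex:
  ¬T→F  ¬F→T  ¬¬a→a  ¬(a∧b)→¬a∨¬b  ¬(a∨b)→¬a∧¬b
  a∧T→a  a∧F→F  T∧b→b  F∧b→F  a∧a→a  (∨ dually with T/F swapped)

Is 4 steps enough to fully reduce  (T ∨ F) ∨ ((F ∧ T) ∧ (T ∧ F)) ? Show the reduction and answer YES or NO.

Answer: YES — reaches normal form T in 2 ≤ 4 steps

Reduction:
  start: (T ∨ F) ∨ ((F ∧ T) ∧ (T ∧ F))
  →1  T ∨ ((F ∧ T) ∧ (T ∧ F))
  →2  T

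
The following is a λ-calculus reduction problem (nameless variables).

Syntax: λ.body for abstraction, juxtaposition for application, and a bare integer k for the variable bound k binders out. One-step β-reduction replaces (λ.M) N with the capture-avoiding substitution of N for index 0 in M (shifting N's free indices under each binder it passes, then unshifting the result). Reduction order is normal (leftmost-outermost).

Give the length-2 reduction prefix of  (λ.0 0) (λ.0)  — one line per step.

Answer: after 2 steps: λ.0

Reduction:
  start: (λ.0 0) (λ.0)
  →1  (λ.0) (λ.0)
  →2  λ.0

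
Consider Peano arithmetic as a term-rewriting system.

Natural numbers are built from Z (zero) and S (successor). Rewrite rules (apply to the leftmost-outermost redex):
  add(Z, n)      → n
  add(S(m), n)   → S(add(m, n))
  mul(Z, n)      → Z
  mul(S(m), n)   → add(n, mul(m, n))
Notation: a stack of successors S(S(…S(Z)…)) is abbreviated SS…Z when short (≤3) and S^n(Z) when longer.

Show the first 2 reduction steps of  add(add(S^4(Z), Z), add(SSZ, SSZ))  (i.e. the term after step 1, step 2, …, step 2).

Answer: after 2 steps: S(add(add(SSSZ, Z), add(SSZ, SSZ)))

Reduction:
  start: add(add(S^4(Z), Z), add(SSZ, SSZ))
  →1  add(S(add(SSSZ, Z)), add(SSZ, SSZ))
  →2  S(add(add(SSSZ, Z), add(SSZ, SSZ)))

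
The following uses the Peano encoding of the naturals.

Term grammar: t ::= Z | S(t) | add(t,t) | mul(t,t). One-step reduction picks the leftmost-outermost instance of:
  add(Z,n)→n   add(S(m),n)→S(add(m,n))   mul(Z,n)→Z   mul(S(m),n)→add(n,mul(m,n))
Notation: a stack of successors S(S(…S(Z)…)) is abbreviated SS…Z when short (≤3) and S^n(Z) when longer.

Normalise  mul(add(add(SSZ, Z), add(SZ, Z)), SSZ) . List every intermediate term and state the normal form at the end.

Answer: normal form = S^6(Z)  (in 21 steps)

Working:
  start: mul(add(add(SSZ, Z), add(SZ, Z)), SSZ)
  step 1: mul(add(S(add(SZ, Z)), add(SZ, Z)), SSZ)
  step 2: mul(S(add(add(SZ, Z), add(SZ, Z))), SSZ)
  step 3: add(SSZ, mul(add(add(SZ, Z), add(SZ, Z)), SSZ))
  step 4: S(add(SZ, mul(add(add(SZ, Z), add(SZ, Z)), SSZ)))
  step 5: S(S(add(Z, mul(add(add(SZ, Z), add(SZ, Z)), SSZ))))
  step 6: S(S(mul(add(add(SZ, Z), add(SZ, Z)), SSZ)))
  step 7: S(S(mul(add(S(add(Z, Z)), add(SZ, Z)), SSZ)))
  step 8: S(S(mul(S(add(add(Z, Z), add(SZ, Z))), SSZ)))
  step 9: S(S(add(SSZ, mul(add(add(Z, Z), add(SZ, Z)), SSZ))))
  step 10: S(S(S(add(SZ, mul(add(add(Z, Z), add(SZ, Z)), SSZ)))))
  step 11: S(S(S(S(add(Z, mul(add(add(Z, Z), add(SZ, Z)), SSZ))))))
  step 12: S(S(S(S(mul(add(add(Z, Z), add(SZ, Z)), SSZ)))))
  step 13: S(S(S(S(mul(add(Z, add(SZ, Z)), SSZ)))))
  step 14: S(S(S(S(mul(add(SZ, Z), SSZ)))))
  step 15: S(S(S(S(mul(S(add(Z, Z)), SSZ)))))
  step 16: S(S(S(S(add(SSZ, mul(add(Z, Z), SSZ))))))
  step 17: S(S(S(S(S(add(SZ, mul(add(Z, Z), SSZ)))))))
  step 18: S(S(S(S(S(S(add(Z, mul(add(Z, Z), SSZ))))))))
  step 19: S(S(S(S(S(S(mul(add(Z, Z), SSZ)))))))
  step 20: S(S(S(S(S(S(mul(Z, SSZ)))))))
  step 21: S^6(Z)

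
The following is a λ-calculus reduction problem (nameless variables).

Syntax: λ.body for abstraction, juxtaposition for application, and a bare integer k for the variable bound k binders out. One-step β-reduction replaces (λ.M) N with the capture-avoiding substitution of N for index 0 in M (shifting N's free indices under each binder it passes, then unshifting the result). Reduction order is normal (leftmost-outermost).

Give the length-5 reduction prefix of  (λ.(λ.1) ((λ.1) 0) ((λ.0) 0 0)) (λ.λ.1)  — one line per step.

  start: (λ.(λ.1) ((λ.1) 0) ((λ.0) 0 0)) (λ.λ.1)
  [1] (λ.λ.λ.1) ((λ.λ.λ.1) (λ.λ.1)) ((λ.0) (λ.λ.1) (λ.λ.1))
  [2] (λ.λ.1) ((λ.0) (λ.λ.1) (λ.λ.1))
  [3] λ.(λ.0) (λ.λ.1) (λ.λ.1)
  [4] λ.(λ.λ.1) (λ.λ.1)
  [5] λ.λ.λ.λ.1

Answer: after 5 steps: λ.λ.λ.λ.1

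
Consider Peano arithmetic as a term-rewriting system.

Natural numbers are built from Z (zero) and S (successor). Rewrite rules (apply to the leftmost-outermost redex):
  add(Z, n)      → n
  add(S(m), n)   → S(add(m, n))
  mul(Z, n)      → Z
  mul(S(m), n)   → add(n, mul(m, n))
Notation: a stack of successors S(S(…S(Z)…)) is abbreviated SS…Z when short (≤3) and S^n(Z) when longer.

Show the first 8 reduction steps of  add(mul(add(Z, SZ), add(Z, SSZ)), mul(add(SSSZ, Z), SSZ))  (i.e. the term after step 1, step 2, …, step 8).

  start: add(mul(add(Z, SZ), add(Z, SSZ)), mul(add(SSSZ, Z), SSZ))
  step 1: add(mul(SZ, add(Z, SSZ)), mul(add(SSSZ, Z), SSZ))
  step 2: add(add(add(Z, SSZ), mul(Z, add(Z, SSZ))), mul(add(SSSZ, Z), SSZ))
  step 3: add(add(SSZ, mul(Z, add(Z, SSZ))), mul(add(SSSZ, Z), SSZ))
  step 4: add(S(add(SZ, mul(Z, add(Z, SSZ)))), mul(add(SSSZ, Z), SSZ))
  step 5: S(add(add(SZ, mul(Z, add(Z, SSZ))), mul(add(SSSZ, Z), SSZ)))
  step 6: S(add(S(add(Z, mul(Z, add(Z, SSZ)))), mul(add(SSSZ, Z), SSZ)))
  step 7: S(S(add(add(Z, mul(Z, add(Z, SSZ))), mul(add(SSSZ, Z), SSZ))))
  step 8: S(S(add(mul(Z, add(Z, SSZ)), mul(add(SSSZ, Z), SSZ))))

Answer: after 8 steps: S(S(add(mul(Z, add(Z, SSZ)), mul(add(SSSZ, Z), SSZ))))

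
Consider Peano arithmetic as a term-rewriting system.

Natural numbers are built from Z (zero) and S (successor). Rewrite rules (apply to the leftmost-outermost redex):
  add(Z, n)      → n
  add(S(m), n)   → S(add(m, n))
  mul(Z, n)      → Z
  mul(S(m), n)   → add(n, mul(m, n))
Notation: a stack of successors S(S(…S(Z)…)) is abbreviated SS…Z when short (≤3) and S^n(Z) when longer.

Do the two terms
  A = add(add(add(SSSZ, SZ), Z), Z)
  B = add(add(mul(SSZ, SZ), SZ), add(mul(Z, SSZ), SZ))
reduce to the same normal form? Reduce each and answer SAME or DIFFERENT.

Answer: SAME — A ⇓ S^4(Z), B ⇓ S^4(Z)

Working:
Term A:
  start: add(add(add(SSSZ, SZ), Z), Z)
  →1  add(add(S(add(SSZ, SZ)), Z), Z)
  →2  add(S(add(add(SSZ, SZ), Z)), Z)
  →3  S(add(add(add(SSZ, SZ), Z), Z))
  →4  S(add(add(S(add(SZ, SZ)), Z), Z))
  →5  S(add(S(add(add(SZ, SZ), Z)), Z))
  →6  S(S(add(add(add(SZ, SZ), Z), Z)))
  →7  S(S(add(add(S(add(Z, SZ)), Z), Z)))
  →8  S(S(add(S(add(add(Z, SZ), Z)), Z)))
  →9  S(S(S(add(add(add(Z, SZ), Z), Z))))
  →10  S(S(S(add(add(SZ, Z), Z))))
  →11  S(S(S(add(S(add(Z, Z)), Z))))
  →12  S(S(S(S(add(add(Z, Z), Z)))))
  →13  S(S(S(S(add(Z, Z)))))
  →14  S^4(Z)

Term B:
  start: add(add(mul(SSZ, SZ), SZ), add(mul(Z, SSZ), SZ))
  →1  add(add(add(SZ, mul(SZ, SZ)), SZ), add(mul(Z, SSZ), SZ))
  →2  add(add(S(add(Z, mul(SZ, SZ))), SZ), add(mul(Z, SSZ), SZ))
  →3  add(S(add(add(Z, mul(SZ, SZ)), SZ)), add(mul(Z, SSZ), SZ))
  →4  S(add(add(add(Z, mul(SZ, SZ)), SZ), add(mul(Z, SSZ), SZ)))
  →5  S(add(add(mul(SZ, SZ), SZ), add(mul(Z, SSZ), SZ)))
  →6  S(add(add(add(SZ, mul(Z, SZ)), SZ), add(mul(Z, SSZ), SZ)))
  →7  S(add(add(S(add(Z, mul(Z, SZ))), SZ), add(mul(Z, SSZ), SZ)))
  →8  S(add(S(add(add(Z, mul(Z, SZ)), SZ)), add(mul(Z, SSZ), SZ)))
  →9  S(S(add(add(add(Z, mul(Z, SZ)), SZ), add(mul(Z, SSZ), SZ))))
  →10  S(S(add(add(mul(Z, SZ), SZ), add(mul(Z, SSZ), SZ))))
  →11  S(S(add(add(Z, SZ), add(mul(Z, SSZ), SZ))))
  →12  S(S(add(SZ, add(mul(Z, SSZ), SZ))))
  →13  S(S(S(add(Z, add(mul(Z, SSZ), SZ)))))
  →14  S(S(S(add(mul(Z, SSZ), SZ))))
  →15  S(S(S(add(Z, SZ))))
  →16  S^4(Z)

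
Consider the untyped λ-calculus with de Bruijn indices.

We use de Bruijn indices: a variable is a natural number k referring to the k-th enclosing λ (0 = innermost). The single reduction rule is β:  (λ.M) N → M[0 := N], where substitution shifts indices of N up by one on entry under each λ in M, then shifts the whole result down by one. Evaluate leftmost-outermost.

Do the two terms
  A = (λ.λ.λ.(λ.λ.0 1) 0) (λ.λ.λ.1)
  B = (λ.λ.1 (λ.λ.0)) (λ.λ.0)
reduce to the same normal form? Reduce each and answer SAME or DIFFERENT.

Term A:
  start: (λ.λ.λ.(λ.λ.0 1) 0) (λ.λ.λ.1)
  →1  λ.λ.(λ.λ.0 1) 0
  →2  λ.λ.λ.0 1

Term B:
  start: (λ.λ.1 (λ.λ.0)) (λ.λ.0)
  →1  λ.(λ.λ.0) (λ.λ.0)
  →2  λ.λ.0

Answer: DIFFERENT — A ⇓ λ.λ.λ.0 1, B ⇓ λ.λ.0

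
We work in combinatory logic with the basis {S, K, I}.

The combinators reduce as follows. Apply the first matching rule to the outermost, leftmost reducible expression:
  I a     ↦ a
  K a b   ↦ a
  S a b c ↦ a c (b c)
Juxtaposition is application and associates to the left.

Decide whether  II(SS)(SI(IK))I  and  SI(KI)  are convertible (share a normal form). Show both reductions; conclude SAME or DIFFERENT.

Term A:
  start: II(SS)(SI(IK))I
  →1  I(SS)(SI(IK))I
  →2  SS(SI(IK))I
  →3  SI(SI(IK)I)
  →4  SI(II(IKI))
  →5  SI(I(IKI))
  →6  SI(IKI)
  →7  SI(KI)

Term B:
  start: SI(KI)

Answer: SAME — A ⇓ SI(KI), B ⇓ SI(KI)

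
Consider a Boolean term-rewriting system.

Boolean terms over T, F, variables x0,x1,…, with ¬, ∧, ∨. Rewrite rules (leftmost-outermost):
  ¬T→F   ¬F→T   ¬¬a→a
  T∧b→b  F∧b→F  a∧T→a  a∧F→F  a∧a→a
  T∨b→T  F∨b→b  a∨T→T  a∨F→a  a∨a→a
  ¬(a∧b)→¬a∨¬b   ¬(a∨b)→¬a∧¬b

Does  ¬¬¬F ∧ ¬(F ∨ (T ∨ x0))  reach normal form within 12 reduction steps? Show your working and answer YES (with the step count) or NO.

  start: ¬¬¬F ∧ ¬(F ∨ (T ∨ x0))
  [1] ¬F ∧ ¬(F ∨ (T ∨ x0))
  [2] T ∧ ¬(F ∨ (T ∨ x0))
  [3] ¬(F ∨ (T ∨ x0))
  [4] ¬F ∧ ¬(T ∨ x0)
  [5] T ∧ ¬(T ∨ x0)
  [6] ¬(T ∨ x0)
  [7] ¬T ∧ ¬x0
  [8] F ∧ ¬x0
  [9] F

Answer: YES — reaches normal form F in 9 ≤ 12 steps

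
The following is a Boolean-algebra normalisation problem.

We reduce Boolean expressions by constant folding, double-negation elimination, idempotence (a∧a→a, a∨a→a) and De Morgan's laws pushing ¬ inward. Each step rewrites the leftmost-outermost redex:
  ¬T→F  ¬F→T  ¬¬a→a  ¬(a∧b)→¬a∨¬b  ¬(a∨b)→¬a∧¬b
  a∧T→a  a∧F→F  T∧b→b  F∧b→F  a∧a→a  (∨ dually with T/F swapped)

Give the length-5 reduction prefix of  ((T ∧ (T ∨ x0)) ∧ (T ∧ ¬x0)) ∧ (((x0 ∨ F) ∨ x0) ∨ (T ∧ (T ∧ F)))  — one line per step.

Answer: after 5 steps: ¬x0 ∧ ((x0 ∨ x0) ∨ (T ∧ (T ∧ F)))

Derivation:
  start: ((T ∧ (T ∨ x0)) ∧ (T ∧ ¬x0)) ∧ (((x0 ∨ F) ∨ x0) ∨ (T ∧ (T ∧ F)))
  step 1: ((T ∨ x0) ∧ (T ∧ ¬x0)) ∧ (((x0 ∨ F) ∨ x0) ∨ (T ∧ (T ∧ F)))
  step 2: (T ∧ (T ∧ ¬x0)) ∧ (((x0 ∨ F) ∨ x0) ∨ (T ∧ (T ∧ F)))
  step 3: (T ∧ ¬x0) ∧ (((x0 ∨ F) ∨ x0) ∨ (T ∧ (T ∧ F)))
  step 4: ¬x0 ∧ (((x0 ∨ F) ∨ x0) ∨ (T ∧ (T ∧ F)))
  step 5: ¬x0 ∧ ((x0 ∨ x0) ∨ (T ∧ (T ∧ F)))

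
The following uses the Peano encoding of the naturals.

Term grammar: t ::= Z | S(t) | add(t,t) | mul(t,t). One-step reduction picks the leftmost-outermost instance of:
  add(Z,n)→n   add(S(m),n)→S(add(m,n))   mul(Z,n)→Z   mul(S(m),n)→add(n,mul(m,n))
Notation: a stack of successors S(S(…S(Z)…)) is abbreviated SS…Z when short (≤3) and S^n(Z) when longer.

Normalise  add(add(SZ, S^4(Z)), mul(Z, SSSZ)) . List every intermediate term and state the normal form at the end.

Answer: normal form = S^5(Z)  (in 9 steps)

Working:
  start: add(add(SZ, S^4(Z)), mul(Z, SSSZ))
  →1  add(S(add(Z, S^4(Z))), mul(Z, SSSZ))
  →2  S(add(add(Z, S^4(Z)), mul(Z, SSSZ)))
  →3  S(add(S^4(Z), mul(Z, SSSZ)))
  →4  S(S(add(SSSZ, mul(Z, SSSZ))))
  →5  S(S(S(add(SSZ, mul(Z, SSSZ)))))
  →6  S(S(S(S(add(SZ, mul(Z, SSSZ))))))
  →7  S(S(S(S(S(add(Z, mul(Z, SSSZ)))))))
  →8  S(S(S(S(S(mul(Z, SSSZ))))))
  →9  S^5(Z)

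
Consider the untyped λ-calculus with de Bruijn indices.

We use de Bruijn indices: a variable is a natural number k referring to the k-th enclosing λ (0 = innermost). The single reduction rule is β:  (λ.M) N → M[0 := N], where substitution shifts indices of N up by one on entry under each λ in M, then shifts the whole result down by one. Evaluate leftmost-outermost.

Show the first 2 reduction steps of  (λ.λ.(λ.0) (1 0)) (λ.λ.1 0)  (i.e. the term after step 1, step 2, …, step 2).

Answer: after 2 steps: λ.(λ.λ.1 0) 0

Working:
  start: (λ.λ.(λ.0) (1 0)) (λ.λ.1 0)
  →1  λ.(λ.0) ((λ.λ.1 0) 0)
  →2  λ.(λ.λ.1 0) 0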